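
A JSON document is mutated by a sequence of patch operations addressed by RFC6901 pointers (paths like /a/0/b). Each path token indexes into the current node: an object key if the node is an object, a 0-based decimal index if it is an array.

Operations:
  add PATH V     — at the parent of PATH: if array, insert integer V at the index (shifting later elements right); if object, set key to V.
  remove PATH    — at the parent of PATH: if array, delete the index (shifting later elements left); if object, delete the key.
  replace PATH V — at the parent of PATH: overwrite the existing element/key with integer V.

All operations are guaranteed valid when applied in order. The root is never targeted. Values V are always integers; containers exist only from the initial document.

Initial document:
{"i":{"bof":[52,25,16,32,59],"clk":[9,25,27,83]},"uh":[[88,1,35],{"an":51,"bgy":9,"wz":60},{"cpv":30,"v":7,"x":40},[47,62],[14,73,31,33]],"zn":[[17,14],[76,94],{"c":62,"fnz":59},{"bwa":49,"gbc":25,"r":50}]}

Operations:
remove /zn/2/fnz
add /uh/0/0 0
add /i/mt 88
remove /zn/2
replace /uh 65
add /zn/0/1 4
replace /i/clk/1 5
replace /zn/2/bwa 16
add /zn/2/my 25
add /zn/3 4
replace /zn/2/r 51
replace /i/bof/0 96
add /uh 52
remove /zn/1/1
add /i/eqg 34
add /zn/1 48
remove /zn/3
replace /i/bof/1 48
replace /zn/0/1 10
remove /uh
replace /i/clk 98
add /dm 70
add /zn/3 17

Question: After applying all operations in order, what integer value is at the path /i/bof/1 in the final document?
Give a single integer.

After op 1 (remove /zn/2/fnz): {"i":{"bof":[52,25,16,32,59],"clk":[9,25,27,83]},"uh":[[88,1,35],{"an":51,"bgy":9,"wz":60},{"cpv":30,"v":7,"x":40},[47,62],[14,73,31,33]],"zn":[[17,14],[76,94],{"c":62},{"bwa":49,"gbc":25,"r":50}]}
After op 2 (add /uh/0/0 0): {"i":{"bof":[52,25,16,32,59],"clk":[9,25,27,83]},"uh":[[0,88,1,35],{"an":51,"bgy":9,"wz":60},{"cpv":30,"v":7,"x":40},[47,62],[14,73,31,33]],"zn":[[17,14],[76,94],{"c":62},{"bwa":49,"gbc":25,"r":50}]}
After op 3 (add /i/mt 88): {"i":{"bof":[52,25,16,32,59],"clk":[9,25,27,83],"mt":88},"uh":[[0,88,1,35],{"an":51,"bgy":9,"wz":60},{"cpv":30,"v":7,"x":40},[47,62],[14,73,31,33]],"zn":[[17,14],[76,94],{"c":62},{"bwa":49,"gbc":25,"r":50}]}
After op 4 (remove /zn/2): {"i":{"bof":[52,25,16,32,59],"clk":[9,25,27,83],"mt":88},"uh":[[0,88,1,35],{"an":51,"bgy":9,"wz":60},{"cpv":30,"v":7,"x":40},[47,62],[14,73,31,33]],"zn":[[17,14],[76,94],{"bwa":49,"gbc":25,"r":50}]}
After op 5 (replace /uh 65): {"i":{"bof":[52,25,16,32,59],"clk":[9,25,27,83],"mt":88},"uh":65,"zn":[[17,14],[76,94],{"bwa":49,"gbc":25,"r":50}]}
After op 6 (add /zn/0/1 4): {"i":{"bof":[52,25,16,32,59],"clk":[9,25,27,83],"mt":88},"uh":65,"zn":[[17,4,14],[76,94],{"bwa":49,"gbc":25,"r":50}]}
After op 7 (replace /i/clk/1 5): {"i":{"bof":[52,25,16,32,59],"clk":[9,5,27,83],"mt":88},"uh":65,"zn":[[17,4,14],[76,94],{"bwa":49,"gbc":25,"r":50}]}
After op 8 (replace /zn/2/bwa 16): {"i":{"bof":[52,25,16,32,59],"clk":[9,5,27,83],"mt":88},"uh":65,"zn":[[17,4,14],[76,94],{"bwa":16,"gbc":25,"r":50}]}
After op 9 (add /zn/2/my 25): {"i":{"bof":[52,25,16,32,59],"clk":[9,5,27,83],"mt":88},"uh":65,"zn":[[17,4,14],[76,94],{"bwa":16,"gbc":25,"my":25,"r":50}]}
After op 10 (add /zn/3 4): {"i":{"bof":[52,25,16,32,59],"clk":[9,5,27,83],"mt":88},"uh":65,"zn":[[17,4,14],[76,94],{"bwa":16,"gbc":25,"my":25,"r":50},4]}
After op 11 (replace /zn/2/r 51): {"i":{"bof":[52,25,16,32,59],"clk":[9,5,27,83],"mt":88},"uh":65,"zn":[[17,4,14],[76,94],{"bwa":16,"gbc":25,"my":25,"r":51},4]}
After op 12 (replace /i/bof/0 96): {"i":{"bof":[96,25,16,32,59],"clk":[9,5,27,83],"mt":88},"uh":65,"zn":[[17,4,14],[76,94],{"bwa":16,"gbc":25,"my":25,"r":51},4]}
After op 13 (add /uh 52): {"i":{"bof":[96,25,16,32,59],"clk":[9,5,27,83],"mt":88},"uh":52,"zn":[[17,4,14],[76,94],{"bwa":16,"gbc":25,"my":25,"r":51},4]}
After op 14 (remove /zn/1/1): {"i":{"bof":[96,25,16,32,59],"clk":[9,5,27,83],"mt":88},"uh":52,"zn":[[17,4,14],[76],{"bwa":16,"gbc":25,"my":25,"r":51},4]}
After op 15 (add /i/eqg 34): {"i":{"bof":[96,25,16,32,59],"clk":[9,5,27,83],"eqg":34,"mt":88},"uh":52,"zn":[[17,4,14],[76],{"bwa":16,"gbc":25,"my":25,"r":51},4]}
After op 16 (add /zn/1 48): {"i":{"bof":[96,25,16,32,59],"clk":[9,5,27,83],"eqg":34,"mt":88},"uh":52,"zn":[[17,4,14],48,[76],{"bwa":16,"gbc":25,"my":25,"r":51},4]}
After op 17 (remove /zn/3): {"i":{"bof":[96,25,16,32,59],"clk":[9,5,27,83],"eqg":34,"mt":88},"uh":52,"zn":[[17,4,14],48,[76],4]}
After op 18 (replace /i/bof/1 48): {"i":{"bof":[96,48,16,32,59],"clk":[9,5,27,83],"eqg":34,"mt":88},"uh":52,"zn":[[17,4,14],48,[76],4]}
After op 19 (replace /zn/0/1 10): {"i":{"bof":[96,48,16,32,59],"clk":[9,5,27,83],"eqg":34,"mt":88},"uh":52,"zn":[[17,10,14],48,[76],4]}
After op 20 (remove /uh): {"i":{"bof":[96,48,16,32,59],"clk":[9,5,27,83],"eqg":34,"mt":88},"zn":[[17,10,14],48,[76],4]}
After op 21 (replace /i/clk 98): {"i":{"bof":[96,48,16,32,59],"clk":98,"eqg":34,"mt":88},"zn":[[17,10,14],48,[76],4]}
After op 22 (add /dm 70): {"dm":70,"i":{"bof":[96,48,16,32,59],"clk":98,"eqg":34,"mt":88},"zn":[[17,10,14],48,[76],4]}
After op 23 (add /zn/3 17): {"dm":70,"i":{"bof":[96,48,16,32,59],"clk":98,"eqg":34,"mt":88},"zn":[[17,10,14],48,[76],17,4]}
Value at /i/bof/1: 48

Answer: 48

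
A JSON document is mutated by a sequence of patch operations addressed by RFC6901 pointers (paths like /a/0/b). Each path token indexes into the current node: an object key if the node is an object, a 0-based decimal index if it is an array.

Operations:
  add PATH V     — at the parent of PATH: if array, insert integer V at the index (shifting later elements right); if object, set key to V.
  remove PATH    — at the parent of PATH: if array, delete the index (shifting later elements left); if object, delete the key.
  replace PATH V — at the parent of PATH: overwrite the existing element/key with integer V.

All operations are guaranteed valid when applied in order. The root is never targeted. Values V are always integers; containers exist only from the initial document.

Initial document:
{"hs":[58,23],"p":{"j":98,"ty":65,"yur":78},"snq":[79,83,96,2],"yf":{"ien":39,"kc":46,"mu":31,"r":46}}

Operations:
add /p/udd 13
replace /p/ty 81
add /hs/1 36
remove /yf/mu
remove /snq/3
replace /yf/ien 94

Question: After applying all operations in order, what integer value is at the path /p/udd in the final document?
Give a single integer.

Answer: 13

Derivation:
After op 1 (add /p/udd 13): {"hs":[58,23],"p":{"j":98,"ty":65,"udd":13,"yur":78},"snq":[79,83,96,2],"yf":{"ien":39,"kc":46,"mu":31,"r":46}}
After op 2 (replace /p/ty 81): {"hs":[58,23],"p":{"j":98,"ty":81,"udd":13,"yur":78},"snq":[79,83,96,2],"yf":{"ien":39,"kc":46,"mu":31,"r":46}}
After op 3 (add /hs/1 36): {"hs":[58,36,23],"p":{"j":98,"ty":81,"udd":13,"yur":78},"snq":[79,83,96,2],"yf":{"ien":39,"kc":46,"mu":31,"r":46}}
After op 4 (remove /yf/mu): {"hs":[58,36,23],"p":{"j":98,"ty":81,"udd":13,"yur":78},"snq":[79,83,96,2],"yf":{"ien":39,"kc":46,"r":46}}
After op 5 (remove /snq/3): {"hs":[58,36,23],"p":{"j":98,"ty":81,"udd":13,"yur":78},"snq":[79,83,96],"yf":{"ien":39,"kc":46,"r":46}}
After op 6 (replace /yf/ien 94): {"hs":[58,36,23],"p":{"j":98,"ty":81,"udd":13,"yur":78},"snq":[79,83,96],"yf":{"ien":94,"kc":46,"r":46}}
Value at /p/udd: 13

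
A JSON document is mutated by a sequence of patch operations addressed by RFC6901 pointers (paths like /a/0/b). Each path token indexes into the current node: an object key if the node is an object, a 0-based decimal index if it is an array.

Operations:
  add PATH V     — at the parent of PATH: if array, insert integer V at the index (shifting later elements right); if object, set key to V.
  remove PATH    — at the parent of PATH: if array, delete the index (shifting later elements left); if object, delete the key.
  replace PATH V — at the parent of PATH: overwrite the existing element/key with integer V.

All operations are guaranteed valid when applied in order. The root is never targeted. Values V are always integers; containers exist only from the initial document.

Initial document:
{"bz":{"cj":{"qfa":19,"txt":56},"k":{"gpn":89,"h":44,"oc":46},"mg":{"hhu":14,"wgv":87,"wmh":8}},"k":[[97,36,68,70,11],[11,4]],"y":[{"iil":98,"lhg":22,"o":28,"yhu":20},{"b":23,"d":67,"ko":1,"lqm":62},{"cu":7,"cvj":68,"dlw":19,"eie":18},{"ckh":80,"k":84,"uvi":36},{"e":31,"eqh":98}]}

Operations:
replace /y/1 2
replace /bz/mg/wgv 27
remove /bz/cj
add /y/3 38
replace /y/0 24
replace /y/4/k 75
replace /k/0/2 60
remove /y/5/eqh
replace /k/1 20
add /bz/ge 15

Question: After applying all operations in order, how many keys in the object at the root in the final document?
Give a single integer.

Answer: 3

Derivation:
After op 1 (replace /y/1 2): {"bz":{"cj":{"qfa":19,"txt":56},"k":{"gpn":89,"h":44,"oc":46},"mg":{"hhu":14,"wgv":87,"wmh":8}},"k":[[97,36,68,70,11],[11,4]],"y":[{"iil":98,"lhg":22,"o":28,"yhu":20},2,{"cu":7,"cvj":68,"dlw":19,"eie":18},{"ckh":80,"k":84,"uvi":36},{"e":31,"eqh":98}]}
After op 2 (replace /bz/mg/wgv 27): {"bz":{"cj":{"qfa":19,"txt":56},"k":{"gpn":89,"h":44,"oc":46},"mg":{"hhu":14,"wgv":27,"wmh":8}},"k":[[97,36,68,70,11],[11,4]],"y":[{"iil":98,"lhg":22,"o":28,"yhu":20},2,{"cu":7,"cvj":68,"dlw":19,"eie":18},{"ckh":80,"k":84,"uvi":36},{"e":31,"eqh":98}]}
After op 3 (remove /bz/cj): {"bz":{"k":{"gpn":89,"h":44,"oc":46},"mg":{"hhu":14,"wgv":27,"wmh":8}},"k":[[97,36,68,70,11],[11,4]],"y":[{"iil":98,"lhg":22,"o":28,"yhu":20},2,{"cu":7,"cvj":68,"dlw":19,"eie":18},{"ckh":80,"k":84,"uvi":36},{"e":31,"eqh":98}]}
After op 4 (add /y/3 38): {"bz":{"k":{"gpn":89,"h":44,"oc":46},"mg":{"hhu":14,"wgv":27,"wmh":8}},"k":[[97,36,68,70,11],[11,4]],"y":[{"iil":98,"lhg":22,"o":28,"yhu":20},2,{"cu":7,"cvj":68,"dlw":19,"eie":18},38,{"ckh":80,"k":84,"uvi":36},{"e":31,"eqh":98}]}
After op 5 (replace /y/0 24): {"bz":{"k":{"gpn":89,"h":44,"oc":46},"mg":{"hhu":14,"wgv":27,"wmh":8}},"k":[[97,36,68,70,11],[11,4]],"y":[24,2,{"cu":7,"cvj":68,"dlw":19,"eie":18},38,{"ckh":80,"k":84,"uvi":36},{"e":31,"eqh":98}]}
After op 6 (replace /y/4/k 75): {"bz":{"k":{"gpn":89,"h":44,"oc":46},"mg":{"hhu":14,"wgv":27,"wmh":8}},"k":[[97,36,68,70,11],[11,4]],"y":[24,2,{"cu":7,"cvj":68,"dlw":19,"eie":18},38,{"ckh":80,"k":75,"uvi":36},{"e":31,"eqh":98}]}
After op 7 (replace /k/0/2 60): {"bz":{"k":{"gpn":89,"h":44,"oc":46},"mg":{"hhu":14,"wgv":27,"wmh":8}},"k":[[97,36,60,70,11],[11,4]],"y":[24,2,{"cu":7,"cvj":68,"dlw":19,"eie":18},38,{"ckh":80,"k":75,"uvi":36},{"e":31,"eqh":98}]}
After op 8 (remove /y/5/eqh): {"bz":{"k":{"gpn":89,"h":44,"oc":46},"mg":{"hhu":14,"wgv":27,"wmh":8}},"k":[[97,36,60,70,11],[11,4]],"y":[24,2,{"cu":7,"cvj":68,"dlw":19,"eie":18},38,{"ckh":80,"k":75,"uvi":36},{"e":31}]}
After op 9 (replace /k/1 20): {"bz":{"k":{"gpn":89,"h":44,"oc":46},"mg":{"hhu":14,"wgv":27,"wmh":8}},"k":[[97,36,60,70,11],20],"y":[24,2,{"cu":7,"cvj":68,"dlw":19,"eie":18},38,{"ckh":80,"k":75,"uvi":36},{"e":31}]}
After op 10 (add /bz/ge 15): {"bz":{"ge":15,"k":{"gpn":89,"h":44,"oc":46},"mg":{"hhu":14,"wgv":27,"wmh":8}},"k":[[97,36,60,70,11],20],"y":[24,2,{"cu":7,"cvj":68,"dlw":19,"eie":18},38,{"ckh":80,"k":75,"uvi":36},{"e":31}]}
Size at the root: 3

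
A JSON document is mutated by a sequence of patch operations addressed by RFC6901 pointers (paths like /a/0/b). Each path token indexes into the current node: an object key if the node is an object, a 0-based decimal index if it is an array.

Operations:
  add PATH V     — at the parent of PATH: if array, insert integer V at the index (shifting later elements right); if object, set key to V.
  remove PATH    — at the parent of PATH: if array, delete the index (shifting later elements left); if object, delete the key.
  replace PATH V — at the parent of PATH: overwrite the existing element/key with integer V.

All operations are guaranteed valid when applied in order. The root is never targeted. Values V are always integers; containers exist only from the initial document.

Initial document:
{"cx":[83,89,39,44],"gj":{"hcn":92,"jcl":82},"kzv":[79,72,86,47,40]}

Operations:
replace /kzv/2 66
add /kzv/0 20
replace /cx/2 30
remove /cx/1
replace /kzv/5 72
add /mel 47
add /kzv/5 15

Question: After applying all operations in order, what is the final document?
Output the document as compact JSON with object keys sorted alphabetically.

Answer: {"cx":[83,30,44],"gj":{"hcn":92,"jcl":82},"kzv":[20,79,72,66,47,15,72],"mel":47}

Derivation:
After op 1 (replace /kzv/2 66): {"cx":[83,89,39,44],"gj":{"hcn":92,"jcl":82},"kzv":[79,72,66,47,40]}
After op 2 (add /kzv/0 20): {"cx":[83,89,39,44],"gj":{"hcn":92,"jcl":82},"kzv":[20,79,72,66,47,40]}
After op 3 (replace /cx/2 30): {"cx":[83,89,30,44],"gj":{"hcn":92,"jcl":82},"kzv":[20,79,72,66,47,40]}
After op 4 (remove /cx/1): {"cx":[83,30,44],"gj":{"hcn":92,"jcl":82},"kzv":[20,79,72,66,47,40]}
After op 5 (replace /kzv/5 72): {"cx":[83,30,44],"gj":{"hcn":92,"jcl":82},"kzv":[20,79,72,66,47,72]}
After op 6 (add /mel 47): {"cx":[83,30,44],"gj":{"hcn":92,"jcl":82},"kzv":[20,79,72,66,47,72],"mel":47}
After op 7 (add /kzv/5 15): {"cx":[83,30,44],"gj":{"hcn":92,"jcl":82},"kzv":[20,79,72,66,47,15,72],"mel":47}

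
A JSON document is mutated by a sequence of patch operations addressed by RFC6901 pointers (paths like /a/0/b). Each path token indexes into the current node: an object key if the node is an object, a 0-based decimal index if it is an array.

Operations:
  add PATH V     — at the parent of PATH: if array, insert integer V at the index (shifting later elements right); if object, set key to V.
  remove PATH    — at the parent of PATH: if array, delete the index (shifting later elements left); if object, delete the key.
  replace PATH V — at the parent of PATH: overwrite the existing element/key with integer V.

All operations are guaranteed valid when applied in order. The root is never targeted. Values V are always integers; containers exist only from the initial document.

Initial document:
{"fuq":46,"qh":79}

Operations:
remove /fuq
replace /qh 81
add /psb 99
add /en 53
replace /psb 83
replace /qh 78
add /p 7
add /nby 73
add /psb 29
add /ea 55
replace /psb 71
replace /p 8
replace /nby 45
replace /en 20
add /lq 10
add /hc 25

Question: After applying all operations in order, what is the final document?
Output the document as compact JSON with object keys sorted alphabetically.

After op 1 (remove /fuq): {"qh":79}
After op 2 (replace /qh 81): {"qh":81}
After op 3 (add /psb 99): {"psb":99,"qh":81}
After op 4 (add /en 53): {"en":53,"psb":99,"qh":81}
After op 5 (replace /psb 83): {"en":53,"psb":83,"qh":81}
After op 6 (replace /qh 78): {"en":53,"psb":83,"qh":78}
After op 7 (add /p 7): {"en":53,"p":7,"psb":83,"qh":78}
After op 8 (add /nby 73): {"en":53,"nby":73,"p":7,"psb":83,"qh":78}
After op 9 (add /psb 29): {"en":53,"nby":73,"p":7,"psb":29,"qh":78}
After op 10 (add /ea 55): {"ea":55,"en":53,"nby":73,"p":7,"psb":29,"qh":78}
After op 11 (replace /psb 71): {"ea":55,"en":53,"nby":73,"p":7,"psb":71,"qh":78}
After op 12 (replace /p 8): {"ea":55,"en":53,"nby":73,"p":8,"psb":71,"qh":78}
After op 13 (replace /nby 45): {"ea":55,"en":53,"nby":45,"p":8,"psb":71,"qh":78}
After op 14 (replace /en 20): {"ea":55,"en":20,"nby":45,"p":8,"psb":71,"qh":78}
After op 15 (add /lq 10): {"ea":55,"en":20,"lq":10,"nby":45,"p":8,"psb":71,"qh":78}
After op 16 (add /hc 25): {"ea":55,"en":20,"hc":25,"lq":10,"nby":45,"p":8,"psb":71,"qh":78}

Answer: {"ea":55,"en":20,"hc":25,"lq":10,"nby":45,"p":8,"psb":71,"qh":78}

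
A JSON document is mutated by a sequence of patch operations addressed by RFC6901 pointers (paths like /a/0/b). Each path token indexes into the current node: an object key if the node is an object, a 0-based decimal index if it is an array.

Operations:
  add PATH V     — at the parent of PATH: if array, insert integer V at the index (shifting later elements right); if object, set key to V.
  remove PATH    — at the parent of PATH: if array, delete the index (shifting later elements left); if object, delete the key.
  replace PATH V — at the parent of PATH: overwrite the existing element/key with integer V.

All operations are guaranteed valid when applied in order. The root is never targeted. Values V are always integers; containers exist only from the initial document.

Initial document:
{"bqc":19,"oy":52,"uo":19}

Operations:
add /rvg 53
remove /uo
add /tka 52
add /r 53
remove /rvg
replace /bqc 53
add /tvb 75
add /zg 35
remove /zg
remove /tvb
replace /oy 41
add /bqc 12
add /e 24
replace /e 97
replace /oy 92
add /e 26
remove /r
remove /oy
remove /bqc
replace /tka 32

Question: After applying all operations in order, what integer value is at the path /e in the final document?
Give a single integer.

Answer: 26

Derivation:
After op 1 (add /rvg 53): {"bqc":19,"oy":52,"rvg":53,"uo":19}
After op 2 (remove /uo): {"bqc":19,"oy":52,"rvg":53}
After op 3 (add /tka 52): {"bqc":19,"oy":52,"rvg":53,"tka":52}
After op 4 (add /r 53): {"bqc":19,"oy":52,"r":53,"rvg":53,"tka":52}
After op 5 (remove /rvg): {"bqc":19,"oy":52,"r":53,"tka":52}
After op 6 (replace /bqc 53): {"bqc":53,"oy":52,"r":53,"tka":52}
After op 7 (add /tvb 75): {"bqc":53,"oy":52,"r":53,"tka":52,"tvb":75}
After op 8 (add /zg 35): {"bqc":53,"oy":52,"r":53,"tka":52,"tvb":75,"zg":35}
After op 9 (remove /zg): {"bqc":53,"oy":52,"r":53,"tka":52,"tvb":75}
After op 10 (remove /tvb): {"bqc":53,"oy":52,"r":53,"tka":52}
After op 11 (replace /oy 41): {"bqc":53,"oy":41,"r":53,"tka":52}
After op 12 (add /bqc 12): {"bqc":12,"oy":41,"r":53,"tka":52}
After op 13 (add /e 24): {"bqc":12,"e":24,"oy":41,"r":53,"tka":52}
After op 14 (replace /e 97): {"bqc":12,"e":97,"oy":41,"r":53,"tka":52}
After op 15 (replace /oy 92): {"bqc":12,"e":97,"oy":92,"r":53,"tka":52}
After op 16 (add /e 26): {"bqc":12,"e":26,"oy":92,"r":53,"tka":52}
After op 17 (remove /r): {"bqc":12,"e":26,"oy":92,"tka":52}
After op 18 (remove /oy): {"bqc":12,"e":26,"tka":52}
After op 19 (remove /bqc): {"e":26,"tka":52}
After op 20 (replace /tka 32): {"e":26,"tka":32}
Value at /e: 26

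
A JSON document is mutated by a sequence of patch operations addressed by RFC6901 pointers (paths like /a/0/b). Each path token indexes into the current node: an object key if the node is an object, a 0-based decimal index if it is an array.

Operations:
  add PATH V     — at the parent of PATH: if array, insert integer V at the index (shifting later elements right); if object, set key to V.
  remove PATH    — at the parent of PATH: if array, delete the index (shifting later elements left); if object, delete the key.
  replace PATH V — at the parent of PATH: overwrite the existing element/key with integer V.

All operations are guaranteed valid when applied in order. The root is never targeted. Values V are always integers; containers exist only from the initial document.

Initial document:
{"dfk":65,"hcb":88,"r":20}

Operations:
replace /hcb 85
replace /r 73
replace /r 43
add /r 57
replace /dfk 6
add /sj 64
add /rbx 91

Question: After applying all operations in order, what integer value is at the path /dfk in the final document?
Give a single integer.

Answer: 6

Derivation:
After op 1 (replace /hcb 85): {"dfk":65,"hcb":85,"r":20}
After op 2 (replace /r 73): {"dfk":65,"hcb":85,"r":73}
After op 3 (replace /r 43): {"dfk":65,"hcb":85,"r":43}
After op 4 (add /r 57): {"dfk":65,"hcb":85,"r":57}
After op 5 (replace /dfk 6): {"dfk":6,"hcb":85,"r":57}
After op 6 (add /sj 64): {"dfk":6,"hcb":85,"r":57,"sj":64}
After op 7 (add /rbx 91): {"dfk":6,"hcb":85,"r":57,"rbx":91,"sj":64}
Value at /dfk: 6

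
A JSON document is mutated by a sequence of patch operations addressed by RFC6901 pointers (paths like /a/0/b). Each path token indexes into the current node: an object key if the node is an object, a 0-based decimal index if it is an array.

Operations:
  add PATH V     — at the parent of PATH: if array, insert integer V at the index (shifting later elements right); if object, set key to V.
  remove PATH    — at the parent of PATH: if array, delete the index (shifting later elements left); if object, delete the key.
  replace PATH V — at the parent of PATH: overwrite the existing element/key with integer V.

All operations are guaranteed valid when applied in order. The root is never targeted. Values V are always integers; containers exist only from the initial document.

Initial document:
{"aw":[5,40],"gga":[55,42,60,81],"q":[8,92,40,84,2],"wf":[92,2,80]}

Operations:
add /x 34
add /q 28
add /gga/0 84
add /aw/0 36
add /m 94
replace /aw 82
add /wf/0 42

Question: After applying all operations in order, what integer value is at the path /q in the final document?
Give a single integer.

Answer: 28

Derivation:
After op 1 (add /x 34): {"aw":[5,40],"gga":[55,42,60,81],"q":[8,92,40,84,2],"wf":[92,2,80],"x":34}
After op 2 (add /q 28): {"aw":[5,40],"gga":[55,42,60,81],"q":28,"wf":[92,2,80],"x":34}
After op 3 (add /gga/0 84): {"aw":[5,40],"gga":[84,55,42,60,81],"q":28,"wf":[92,2,80],"x":34}
After op 4 (add /aw/0 36): {"aw":[36,5,40],"gga":[84,55,42,60,81],"q":28,"wf":[92,2,80],"x":34}
After op 5 (add /m 94): {"aw":[36,5,40],"gga":[84,55,42,60,81],"m":94,"q":28,"wf":[92,2,80],"x":34}
After op 6 (replace /aw 82): {"aw":82,"gga":[84,55,42,60,81],"m":94,"q":28,"wf":[92,2,80],"x":34}
After op 7 (add /wf/0 42): {"aw":82,"gga":[84,55,42,60,81],"m":94,"q":28,"wf":[42,92,2,80],"x":34}
Value at /q: 28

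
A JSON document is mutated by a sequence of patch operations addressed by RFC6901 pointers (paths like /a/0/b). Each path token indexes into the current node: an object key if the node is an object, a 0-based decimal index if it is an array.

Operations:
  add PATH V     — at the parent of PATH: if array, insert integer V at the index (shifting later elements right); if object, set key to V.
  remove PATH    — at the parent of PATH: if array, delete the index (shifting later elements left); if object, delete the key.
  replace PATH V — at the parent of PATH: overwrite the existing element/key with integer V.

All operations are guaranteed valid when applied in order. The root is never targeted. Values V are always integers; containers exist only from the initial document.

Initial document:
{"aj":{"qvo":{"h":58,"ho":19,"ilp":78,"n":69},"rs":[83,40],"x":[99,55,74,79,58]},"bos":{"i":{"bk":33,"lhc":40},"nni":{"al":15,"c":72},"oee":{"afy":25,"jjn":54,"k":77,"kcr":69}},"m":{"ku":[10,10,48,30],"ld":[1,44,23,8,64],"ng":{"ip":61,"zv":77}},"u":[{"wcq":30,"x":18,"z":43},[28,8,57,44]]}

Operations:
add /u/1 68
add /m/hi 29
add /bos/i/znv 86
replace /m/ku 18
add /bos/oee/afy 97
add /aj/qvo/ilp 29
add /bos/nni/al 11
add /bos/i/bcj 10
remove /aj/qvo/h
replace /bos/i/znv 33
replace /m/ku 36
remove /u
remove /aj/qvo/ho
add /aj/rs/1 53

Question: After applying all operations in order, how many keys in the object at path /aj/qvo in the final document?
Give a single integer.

Answer: 2

Derivation:
After op 1 (add /u/1 68): {"aj":{"qvo":{"h":58,"ho":19,"ilp":78,"n":69},"rs":[83,40],"x":[99,55,74,79,58]},"bos":{"i":{"bk":33,"lhc":40},"nni":{"al":15,"c":72},"oee":{"afy":25,"jjn":54,"k":77,"kcr":69}},"m":{"ku":[10,10,48,30],"ld":[1,44,23,8,64],"ng":{"ip":61,"zv":77}},"u":[{"wcq":30,"x":18,"z":43},68,[28,8,57,44]]}
After op 2 (add /m/hi 29): {"aj":{"qvo":{"h":58,"ho":19,"ilp":78,"n":69},"rs":[83,40],"x":[99,55,74,79,58]},"bos":{"i":{"bk":33,"lhc":40},"nni":{"al":15,"c":72},"oee":{"afy":25,"jjn":54,"k":77,"kcr":69}},"m":{"hi":29,"ku":[10,10,48,30],"ld":[1,44,23,8,64],"ng":{"ip":61,"zv":77}},"u":[{"wcq":30,"x":18,"z":43},68,[28,8,57,44]]}
After op 3 (add /bos/i/znv 86): {"aj":{"qvo":{"h":58,"ho":19,"ilp":78,"n":69},"rs":[83,40],"x":[99,55,74,79,58]},"bos":{"i":{"bk":33,"lhc":40,"znv":86},"nni":{"al":15,"c":72},"oee":{"afy":25,"jjn":54,"k":77,"kcr":69}},"m":{"hi":29,"ku":[10,10,48,30],"ld":[1,44,23,8,64],"ng":{"ip":61,"zv":77}},"u":[{"wcq":30,"x":18,"z":43},68,[28,8,57,44]]}
After op 4 (replace /m/ku 18): {"aj":{"qvo":{"h":58,"ho":19,"ilp":78,"n":69},"rs":[83,40],"x":[99,55,74,79,58]},"bos":{"i":{"bk":33,"lhc":40,"znv":86},"nni":{"al":15,"c":72},"oee":{"afy":25,"jjn":54,"k":77,"kcr":69}},"m":{"hi":29,"ku":18,"ld":[1,44,23,8,64],"ng":{"ip":61,"zv":77}},"u":[{"wcq":30,"x":18,"z":43},68,[28,8,57,44]]}
After op 5 (add /bos/oee/afy 97): {"aj":{"qvo":{"h":58,"ho":19,"ilp":78,"n":69},"rs":[83,40],"x":[99,55,74,79,58]},"bos":{"i":{"bk":33,"lhc":40,"znv":86},"nni":{"al":15,"c":72},"oee":{"afy":97,"jjn":54,"k":77,"kcr":69}},"m":{"hi":29,"ku":18,"ld":[1,44,23,8,64],"ng":{"ip":61,"zv":77}},"u":[{"wcq":30,"x":18,"z":43},68,[28,8,57,44]]}
After op 6 (add /aj/qvo/ilp 29): {"aj":{"qvo":{"h":58,"ho":19,"ilp":29,"n":69},"rs":[83,40],"x":[99,55,74,79,58]},"bos":{"i":{"bk":33,"lhc":40,"znv":86},"nni":{"al":15,"c":72},"oee":{"afy":97,"jjn":54,"k":77,"kcr":69}},"m":{"hi":29,"ku":18,"ld":[1,44,23,8,64],"ng":{"ip":61,"zv":77}},"u":[{"wcq":30,"x":18,"z":43},68,[28,8,57,44]]}
After op 7 (add /bos/nni/al 11): {"aj":{"qvo":{"h":58,"ho":19,"ilp":29,"n":69},"rs":[83,40],"x":[99,55,74,79,58]},"bos":{"i":{"bk":33,"lhc":40,"znv":86},"nni":{"al":11,"c":72},"oee":{"afy":97,"jjn":54,"k":77,"kcr":69}},"m":{"hi":29,"ku":18,"ld":[1,44,23,8,64],"ng":{"ip":61,"zv":77}},"u":[{"wcq":30,"x":18,"z":43},68,[28,8,57,44]]}
After op 8 (add /bos/i/bcj 10): {"aj":{"qvo":{"h":58,"ho":19,"ilp":29,"n":69},"rs":[83,40],"x":[99,55,74,79,58]},"bos":{"i":{"bcj":10,"bk":33,"lhc":40,"znv":86},"nni":{"al":11,"c":72},"oee":{"afy":97,"jjn":54,"k":77,"kcr":69}},"m":{"hi":29,"ku":18,"ld":[1,44,23,8,64],"ng":{"ip":61,"zv":77}},"u":[{"wcq":30,"x":18,"z":43},68,[28,8,57,44]]}
After op 9 (remove /aj/qvo/h): {"aj":{"qvo":{"ho":19,"ilp":29,"n":69},"rs":[83,40],"x":[99,55,74,79,58]},"bos":{"i":{"bcj":10,"bk":33,"lhc":40,"znv":86},"nni":{"al":11,"c":72},"oee":{"afy":97,"jjn":54,"k":77,"kcr":69}},"m":{"hi":29,"ku":18,"ld":[1,44,23,8,64],"ng":{"ip":61,"zv":77}},"u":[{"wcq":30,"x":18,"z":43},68,[28,8,57,44]]}
After op 10 (replace /bos/i/znv 33): {"aj":{"qvo":{"ho":19,"ilp":29,"n":69},"rs":[83,40],"x":[99,55,74,79,58]},"bos":{"i":{"bcj":10,"bk":33,"lhc":40,"znv":33},"nni":{"al":11,"c":72},"oee":{"afy":97,"jjn":54,"k":77,"kcr":69}},"m":{"hi":29,"ku":18,"ld":[1,44,23,8,64],"ng":{"ip":61,"zv":77}},"u":[{"wcq":30,"x":18,"z":43},68,[28,8,57,44]]}
After op 11 (replace /m/ku 36): {"aj":{"qvo":{"ho":19,"ilp":29,"n":69},"rs":[83,40],"x":[99,55,74,79,58]},"bos":{"i":{"bcj":10,"bk":33,"lhc":40,"znv":33},"nni":{"al":11,"c":72},"oee":{"afy":97,"jjn":54,"k":77,"kcr":69}},"m":{"hi":29,"ku":36,"ld":[1,44,23,8,64],"ng":{"ip":61,"zv":77}},"u":[{"wcq":30,"x":18,"z":43},68,[28,8,57,44]]}
After op 12 (remove /u): {"aj":{"qvo":{"ho":19,"ilp":29,"n":69},"rs":[83,40],"x":[99,55,74,79,58]},"bos":{"i":{"bcj":10,"bk":33,"lhc":40,"znv":33},"nni":{"al":11,"c":72},"oee":{"afy":97,"jjn":54,"k":77,"kcr":69}},"m":{"hi":29,"ku":36,"ld":[1,44,23,8,64],"ng":{"ip":61,"zv":77}}}
After op 13 (remove /aj/qvo/ho): {"aj":{"qvo":{"ilp":29,"n":69},"rs":[83,40],"x":[99,55,74,79,58]},"bos":{"i":{"bcj":10,"bk":33,"lhc":40,"znv":33},"nni":{"al":11,"c":72},"oee":{"afy":97,"jjn":54,"k":77,"kcr":69}},"m":{"hi":29,"ku":36,"ld":[1,44,23,8,64],"ng":{"ip":61,"zv":77}}}
After op 14 (add /aj/rs/1 53): {"aj":{"qvo":{"ilp":29,"n":69},"rs":[83,53,40],"x":[99,55,74,79,58]},"bos":{"i":{"bcj":10,"bk":33,"lhc":40,"znv":33},"nni":{"al":11,"c":72},"oee":{"afy":97,"jjn":54,"k":77,"kcr":69}},"m":{"hi":29,"ku":36,"ld":[1,44,23,8,64],"ng":{"ip":61,"zv":77}}}
Size at path /aj/qvo: 2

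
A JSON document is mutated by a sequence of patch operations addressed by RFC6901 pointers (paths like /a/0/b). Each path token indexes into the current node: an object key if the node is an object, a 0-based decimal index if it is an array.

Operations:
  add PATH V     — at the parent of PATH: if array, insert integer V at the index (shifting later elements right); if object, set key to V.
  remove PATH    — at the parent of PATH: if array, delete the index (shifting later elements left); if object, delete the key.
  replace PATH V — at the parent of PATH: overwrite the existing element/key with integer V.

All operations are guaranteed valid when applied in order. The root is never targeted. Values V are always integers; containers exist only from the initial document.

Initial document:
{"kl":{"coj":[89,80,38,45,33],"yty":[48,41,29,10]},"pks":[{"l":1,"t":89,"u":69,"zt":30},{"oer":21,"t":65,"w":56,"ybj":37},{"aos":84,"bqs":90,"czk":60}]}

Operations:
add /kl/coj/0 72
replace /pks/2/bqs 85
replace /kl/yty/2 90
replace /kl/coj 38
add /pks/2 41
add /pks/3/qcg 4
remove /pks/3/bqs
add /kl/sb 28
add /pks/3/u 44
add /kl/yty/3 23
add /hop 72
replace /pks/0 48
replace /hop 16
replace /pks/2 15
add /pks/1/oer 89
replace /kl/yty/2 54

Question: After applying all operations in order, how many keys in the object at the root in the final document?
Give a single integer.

Answer: 3

Derivation:
After op 1 (add /kl/coj/0 72): {"kl":{"coj":[72,89,80,38,45,33],"yty":[48,41,29,10]},"pks":[{"l":1,"t":89,"u":69,"zt":30},{"oer":21,"t":65,"w":56,"ybj":37},{"aos":84,"bqs":90,"czk":60}]}
After op 2 (replace /pks/2/bqs 85): {"kl":{"coj":[72,89,80,38,45,33],"yty":[48,41,29,10]},"pks":[{"l":1,"t":89,"u":69,"zt":30},{"oer":21,"t":65,"w":56,"ybj":37},{"aos":84,"bqs":85,"czk":60}]}
After op 3 (replace /kl/yty/2 90): {"kl":{"coj":[72,89,80,38,45,33],"yty":[48,41,90,10]},"pks":[{"l":1,"t":89,"u":69,"zt":30},{"oer":21,"t":65,"w":56,"ybj":37},{"aos":84,"bqs":85,"czk":60}]}
After op 4 (replace /kl/coj 38): {"kl":{"coj":38,"yty":[48,41,90,10]},"pks":[{"l":1,"t":89,"u":69,"zt":30},{"oer":21,"t":65,"w":56,"ybj":37},{"aos":84,"bqs":85,"czk":60}]}
After op 5 (add /pks/2 41): {"kl":{"coj":38,"yty":[48,41,90,10]},"pks":[{"l":1,"t":89,"u":69,"zt":30},{"oer":21,"t":65,"w":56,"ybj":37},41,{"aos":84,"bqs":85,"czk":60}]}
After op 6 (add /pks/3/qcg 4): {"kl":{"coj":38,"yty":[48,41,90,10]},"pks":[{"l":1,"t":89,"u":69,"zt":30},{"oer":21,"t":65,"w":56,"ybj":37},41,{"aos":84,"bqs":85,"czk":60,"qcg":4}]}
After op 7 (remove /pks/3/bqs): {"kl":{"coj":38,"yty":[48,41,90,10]},"pks":[{"l":1,"t":89,"u":69,"zt":30},{"oer":21,"t":65,"w":56,"ybj":37},41,{"aos":84,"czk":60,"qcg":4}]}
After op 8 (add /kl/sb 28): {"kl":{"coj":38,"sb":28,"yty":[48,41,90,10]},"pks":[{"l":1,"t":89,"u":69,"zt":30},{"oer":21,"t":65,"w":56,"ybj":37},41,{"aos":84,"czk":60,"qcg":4}]}
After op 9 (add /pks/3/u 44): {"kl":{"coj":38,"sb":28,"yty":[48,41,90,10]},"pks":[{"l":1,"t":89,"u":69,"zt":30},{"oer":21,"t":65,"w":56,"ybj":37},41,{"aos":84,"czk":60,"qcg":4,"u":44}]}
After op 10 (add /kl/yty/3 23): {"kl":{"coj":38,"sb":28,"yty":[48,41,90,23,10]},"pks":[{"l":1,"t":89,"u":69,"zt":30},{"oer":21,"t":65,"w":56,"ybj":37},41,{"aos":84,"czk":60,"qcg":4,"u":44}]}
After op 11 (add /hop 72): {"hop":72,"kl":{"coj":38,"sb":28,"yty":[48,41,90,23,10]},"pks":[{"l":1,"t":89,"u":69,"zt":30},{"oer":21,"t":65,"w":56,"ybj":37},41,{"aos":84,"czk":60,"qcg":4,"u":44}]}
After op 12 (replace /pks/0 48): {"hop":72,"kl":{"coj":38,"sb":28,"yty":[48,41,90,23,10]},"pks":[48,{"oer":21,"t":65,"w":56,"ybj":37},41,{"aos":84,"czk":60,"qcg":4,"u":44}]}
After op 13 (replace /hop 16): {"hop":16,"kl":{"coj":38,"sb":28,"yty":[48,41,90,23,10]},"pks":[48,{"oer":21,"t":65,"w":56,"ybj":37},41,{"aos":84,"czk":60,"qcg":4,"u":44}]}
After op 14 (replace /pks/2 15): {"hop":16,"kl":{"coj":38,"sb":28,"yty":[48,41,90,23,10]},"pks":[48,{"oer":21,"t":65,"w":56,"ybj":37},15,{"aos":84,"czk":60,"qcg":4,"u":44}]}
After op 15 (add /pks/1/oer 89): {"hop":16,"kl":{"coj":38,"sb":28,"yty":[48,41,90,23,10]},"pks":[48,{"oer":89,"t":65,"w":56,"ybj":37},15,{"aos":84,"czk":60,"qcg":4,"u":44}]}
After op 16 (replace /kl/yty/2 54): {"hop":16,"kl":{"coj":38,"sb":28,"yty":[48,41,54,23,10]},"pks":[48,{"oer":89,"t":65,"w":56,"ybj":37},15,{"aos":84,"czk":60,"qcg":4,"u":44}]}
Size at the root: 3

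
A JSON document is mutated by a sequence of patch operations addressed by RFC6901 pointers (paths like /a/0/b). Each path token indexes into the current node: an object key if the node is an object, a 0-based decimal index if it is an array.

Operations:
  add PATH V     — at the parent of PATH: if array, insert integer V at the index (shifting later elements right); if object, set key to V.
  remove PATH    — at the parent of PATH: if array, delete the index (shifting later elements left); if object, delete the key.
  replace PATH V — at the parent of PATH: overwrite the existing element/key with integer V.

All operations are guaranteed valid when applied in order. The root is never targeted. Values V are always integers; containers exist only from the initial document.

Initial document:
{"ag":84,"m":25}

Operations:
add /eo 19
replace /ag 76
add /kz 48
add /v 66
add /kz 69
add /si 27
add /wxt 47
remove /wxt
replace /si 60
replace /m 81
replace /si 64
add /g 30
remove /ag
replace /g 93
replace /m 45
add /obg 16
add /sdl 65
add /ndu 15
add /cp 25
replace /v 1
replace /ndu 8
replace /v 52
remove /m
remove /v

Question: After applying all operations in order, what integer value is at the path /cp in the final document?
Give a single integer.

After op 1 (add /eo 19): {"ag":84,"eo":19,"m":25}
After op 2 (replace /ag 76): {"ag":76,"eo":19,"m":25}
After op 3 (add /kz 48): {"ag":76,"eo":19,"kz":48,"m":25}
After op 4 (add /v 66): {"ag":76,"eo":19,"kz":48,"m":25,"v":66}
After op 5 (add /kz 69): {"ag":76,"eo":19,"kz":69,"m":25,"v":66}
After op 6 (add /si 27): {"ag":76,"eo":19,"kz":69,"m":25,"si":27,"v":66}
After op 7 (add /wxt 47): {"ag":76,"eo":19,"kz":69,"m":25,"si":27,"v":66,"wxt":47}
After op 8 (remove /wxt): {"ag":76,"eo":19,"kz":69,"m":25,"si":27,"v":66}
After op 9 (replace /si 60): {"ag":76,"eo":19,"kz":69,"m":25,"si":60,"v":66}
After op 10 (replace /m 81): {"ag":76,"eo":19,"kz":69,"m":81,"si":60,"v":66}
After op 11 (replace /si 64): {"ag":76,"eo":19,"kz":69,"m":81,"si":64,"v":66}
After op 12 (add /g 30): {"ag":76,"eo":19,"g":30,"kz":69,"m":81,"si":64,"v":66}
After op 13 (remove /ag): {"eo":19,"g":30,"kz":69,"m":81,"si":64,"v":66}
After op 14 (replace /g 93): {"eo":19,"g":93,"kz":69,"m":81,"si":64,"v":66}
After op 15 (replace /m 45): {"eo":19,"g":93,"kz":69,"m":45,"si":64,"v":66}
After op 16 (add /obg 16): {"eo":19,"g":93,"kz":69,"m":45,"obg":16,"si":64,"v":66}
After op 17 (add /sdl 65): {"eo":19,"g":93,"kz":69,"m":45,"obg":16,"sdl":65,"si":64,"v":66}
After op 18 (add /ndu 15): {"eo":19,"g":93,"kz":69,"m":45,"ndu":15,"obg":16,"sdl":65,"si":64,"v":66}
After op 19 (add /cp 25): {"cp":25,"eo":19,"g":93,"kz":69,"m":45,"ndu":15,"obg":16,"sdl":65,"si":64,"v":66}
After op 20 (replace /v 1): {"cp":25,"eo":19,"g":93,"kz":69,"m":45,"ndu":15,"obg":16,"sdl":65,"si":64,"v":1}
After op 21 (replace /ndu 8): {"cp":25,"eo":19,"g":93,"kz":69,"m":45,"ndu":8,"obg":16,"sdl":65,"si":64,"v":1}
After op 22 (replace /v 52): {"cp":25,"eo":19,"g":93,"kz":69,"m":45,"ndu":8,"obg":16,"sdl":65,"si":64,"v":52}
After op 23 (remove /m): {"cp":25,"eo":19,"g":93,"kz":69,"ndu":8,"obg":16,"sdl":65,"si":64,"v":52}
After op 24 (remove /v): {"cp":25,"eo":19,"g":93,"kz":69,"ndu":8,"obg":16,"sdl":65,"si":64}
Value at /cp: 25

Answer: 25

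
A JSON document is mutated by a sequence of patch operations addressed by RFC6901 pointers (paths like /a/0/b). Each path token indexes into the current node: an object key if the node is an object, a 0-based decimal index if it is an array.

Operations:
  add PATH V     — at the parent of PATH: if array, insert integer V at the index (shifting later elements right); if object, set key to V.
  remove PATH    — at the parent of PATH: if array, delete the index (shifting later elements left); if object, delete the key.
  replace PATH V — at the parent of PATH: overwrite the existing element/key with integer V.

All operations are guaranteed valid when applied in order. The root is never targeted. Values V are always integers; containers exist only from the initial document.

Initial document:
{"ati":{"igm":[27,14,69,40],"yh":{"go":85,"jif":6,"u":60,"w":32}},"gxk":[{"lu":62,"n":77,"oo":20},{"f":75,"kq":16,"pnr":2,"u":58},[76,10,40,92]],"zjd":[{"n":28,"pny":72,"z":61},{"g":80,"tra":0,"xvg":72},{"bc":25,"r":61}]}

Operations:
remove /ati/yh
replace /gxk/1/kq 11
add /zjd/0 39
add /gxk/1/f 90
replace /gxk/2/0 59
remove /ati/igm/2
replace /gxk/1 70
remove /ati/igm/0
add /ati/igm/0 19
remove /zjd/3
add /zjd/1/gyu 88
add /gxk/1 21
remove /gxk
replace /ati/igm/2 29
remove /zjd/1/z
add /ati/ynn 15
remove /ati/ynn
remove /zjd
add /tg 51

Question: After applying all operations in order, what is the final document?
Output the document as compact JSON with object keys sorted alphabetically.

After op 1 (remove /ati/yh): {"ati":{"igm":[27,14,69,40]},"gxk":[{"lu":62,"n":77,"oo":20},{"f":75,"kq":16,"pnr":2,"u":58},[76,10,40,92]],"zjd":[{"n":28,"pny":72,"z":61},{"g":80,"tra":0,"xvg":72},{"bc":25,"r":61}]}
After op 2 (replace /gxk/1/kq 11): {"ati":{"igm":[27,14,69,40]},"gxk":[{"lu":62,"n":77,"oo":20},{"f":75,"kq":11,"pnr":2,"u":58},[76,10,40,92]],"zjd":[{"n":28,"pny":72,"z":61},{"g":80,"tra":0,"xvg":72},{"bc":25,"r":61}]}
After op 3 (add /zjd/0 39): {"ati":{"igm":[27,14,69,40]},"gxk":[{"lu":62,"n":77,"oo":20},{"f":75,"kq":11,"pnr":2,"u":58},[76,10,40,92]],"zjd":[39,{"n":28,"pny":72,"z":61},{"g":80,"tra":0,"xvg":72},{"bc":25,"r":61}]}
After op 4 (add /gxk/1/f 90): {"ati":{"igm":[27,14,69,40]},"gxk":[{"lu":62,"n":77,"oo":20},{"f":90,"kq":11,"pnr":2,"u":58},[76,10,40,92]],"zjd":[39,{"n":28,"pny":72,"z":61},{"g":80,"tra":0,"xvg":72},{"bc":25,"r":61}]}
After op 5 (replace /gxk/2/0 59): {"ati":{"igm":[27,14,69,40]},"gxk":[{"lu":62,"n":77,"oo":20},{"f":90,"kq":11,"pnr":2,"u":58},[59,10,40,92]],"zjd":[39,{"n":28,"pny":72,"z":61},{"g":80,"tra":0,"xvg":72},{"bc":25,"r":61}]}
After op 6 (remove /ati/igm/2): {"ati":{"igm":[27,14,40]},"gxk":[{"lu":62,"n":77,"oo":20},{"f":90,"kq":11,"pnr":2,"u":58},[59,10,40,92]],"zjd":[39,{"n":28,"pny":72,"z":61},{"g":80,"tra":0,"xvg":72},{"bc":25,"r":61}]}
After op 7 (replace /gxk/1 70): {"ati":{"igm":[27,14,40]},"gxk":[{"lu":62,"n":77,"oo":20},70,[59,10,40,92]],"zjd":[39,{"n":28,"pny":72,"z":61},{"g":80,"tra":0,"xvg":72},{"bc":25,"r":61}]}
After op 8 (remove /ati/igm/0): {"ati":{"igm":[14,40]},"gxk":[{"lu":62,"n":77,"oo":20},70,[59,10,40,92]],"zjd":[39,{"n":28,"pny":72,"z":61},{"g":80,"tra":0,"xvg":72},{"bc":25,"r":61}]}
After op 9 (add /ati/igm/0 19): {"ati":{"igm":[19,14,40]},"gxk":[{"lu":62,"n":77,"oo":20},70,[59,10,40,92]],"zjd":[39,{"n":28,"pny":72,"z":61},{"g":80,"tra":0,"xvg":72},{"bc":25,"r":61}]}
After op 10 (remove /zjd/3): {"ati":{"igm":[19,14,40]},"gxk":[{"lu":62,"n":77,"oo":20},70,[59,10,40,92]],"zjd":[39,{"n":28,"pny":72,"z":61},{"g":80,"tra":0,"xvg":72}]}
After op 11 (add /zjd/1/gyu 88): {"ati":{"igm":[19,14,40]},"gxk":[{"lu":62,"n":77,"oo":20},70,[59,10,40,92]],"zjd":[39,{"gyu":88,"n":28,"pny":72,"z":61},{"g":80,"tra":0,"xvg":72}]}
After op 12 (add /gxk/1 21): {"ati":{"igm":[19,14,40]},"gxk":[{"lu":62,"n":77,"oo":20},21,70,[59,10,40,92]],"zjd":[39,{"gyu":88,"n":28,"pny":72,"z":61},{"g":80,"tra":0,"xvg":72}]}
After op 13 (remove /gxk): {"ati":{"igm":[19,14,40]},"zjd":[39,{"gyu":88,"n":28,"pny":72,"z":61},{"g":80,"tra":0,"xvg":72}]}
After op 14 (replace /ati/igm/2 29): {"ati":{"igm":[19,14,29]},"zjd":[39,{"gyu":88,"n":28,"pny":72,"z":61},{"g":80,"tra":0,"xvg":72}]}
After op 15 (remove /zjd/1/z): {"ati":{"igm":[19,14,29]},"zjd":[39,{"gyu":88,"n":28,"pny":72},{"g":80,"tra":0,"xvg":72}]}
After op 16 (add /ati/ynn 15): {"ati":{"igm":[19,14,29],"ynn":15},"zjd":[39,{"gyu":88,"n":28,"pny":72},{"g":80,"tra":0,"xvg":72}]}
After op 17 (remove /ati/ynn): {"ati":{"igm":[19,14,29]},"zjd":[39,{"gyu":88,"n":28,"pny":72},{"g":80,"tra":0,"xvg":72}]}
After op 18 (remove /zjd): {"ati":{"igm":[19,14,29]}}
After op 19 (add /tg 51): {"ati":{"igm":[19,14,29]},"tg":51}

Answer: {"ati":{"igm":[19,14,29]},"tg":51}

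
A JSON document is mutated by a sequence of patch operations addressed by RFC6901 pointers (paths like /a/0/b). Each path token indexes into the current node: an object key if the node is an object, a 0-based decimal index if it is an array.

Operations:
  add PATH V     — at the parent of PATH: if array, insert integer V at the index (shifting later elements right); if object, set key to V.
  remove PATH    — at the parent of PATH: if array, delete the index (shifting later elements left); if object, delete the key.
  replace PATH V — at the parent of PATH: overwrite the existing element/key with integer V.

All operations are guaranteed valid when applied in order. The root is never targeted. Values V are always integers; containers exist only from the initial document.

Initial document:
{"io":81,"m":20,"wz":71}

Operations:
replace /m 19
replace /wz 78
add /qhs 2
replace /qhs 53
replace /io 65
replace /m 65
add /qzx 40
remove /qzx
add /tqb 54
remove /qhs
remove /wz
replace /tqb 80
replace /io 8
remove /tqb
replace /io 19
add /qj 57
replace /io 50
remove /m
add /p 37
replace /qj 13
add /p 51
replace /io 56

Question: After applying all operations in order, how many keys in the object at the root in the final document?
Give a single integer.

After op 1 (replace /m 19): {"io":81,"m":19,"wz":71}
After op 2 (replace /wz 78): {"io":81,"m":19,"wz":78}
After op 3 (add /qhs 2): {"io":81,"m":19,"qhs":2,"wz":78}
After op 4 (replace /qhs 53): {"io":81,"m":19,"qhs":53,"wz":78}
After op 5 (replace /io 65): {"io":65,"m":19,"qhs":53,"wz":78}
After op 6 (replace /m 65): {"io":65,"m":65,"qhs":53,"wz":78}
After op 7 (add /qzx 40): {"io":65,"m":65,"qhs":53,"qzx":40,"wz":78}
After op 8 (remove /qzx): {"io":65,"m":65,"qhs":53,"wz":78}
After op 9 (add /tqb 54): {"io":65,"m":65,"qhs":53,"tqb":54,"wz":78}
After op 10 (remove /qhs): {"io":65,"m":65,"tqb":54,"wz":78}
After op 11 (remove /wz): {"io":65,"m":65,"tqb":54}
After op 12 (replace /tqb 80): {"io":65,"m":65,"tqb":80}
After op 13 (replace /io 8): {"io":8,"m":65,"tqb":80}
After op 14 (remove /tqb): {"io":8,"m":65}
After op 15 (replace /io 19): {"io":19,"m":65}
After op 16 (add /qj 57): {"io":19,"m":65,"qj":57}
After op 17 (replace /io 50): {"io":50,"m":65,"qj":57}
After op 18 (remove /m): {"io":50,"qj":57}
After op 19 (add /p 37): {"io":50,"p":37,"qj":57}
After op 20 (replace /qj 13): {"io":50,"p":37,"qj":13}
After op 21 (add /p 51): {"io":50,"p":51,"qj":13}
After op 22 (replace /io 56): {"io":56,"p":51,"qj":13}
Size at the root: 3

Answer: 3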